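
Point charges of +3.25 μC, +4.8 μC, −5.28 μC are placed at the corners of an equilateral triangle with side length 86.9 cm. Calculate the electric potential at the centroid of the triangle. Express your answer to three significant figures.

The total potential is the scalar sum of each charge's contribution, V = Σ kqᵢ/rᵢ.
The distance from each vertex to the centroid is a/√3 = 0.502 m.
V = k[(3.25×10⁻⁶)/(0.502) + (4.80×10⁻⁶)/(0.502) + (-5.28×10⁻⁶)/(0.502)] = 4.96×10⁴ V.

4.96×10⁴ V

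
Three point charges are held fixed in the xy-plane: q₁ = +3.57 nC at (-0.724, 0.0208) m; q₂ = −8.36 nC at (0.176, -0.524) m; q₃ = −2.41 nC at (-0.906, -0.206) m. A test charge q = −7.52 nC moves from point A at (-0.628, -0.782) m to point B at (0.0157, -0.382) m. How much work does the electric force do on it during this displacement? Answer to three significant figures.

-1.90×10⁻⁶ J

The work done by the electric force is W_field = −ΔU = −q(V_B − V_A) = q(V_A − V_B).
At A: distances to the source charges are 0.809 m, 0.844 m, 0.640 m; V_A = Σ kqᵢ/rᵢ = -83.2 V.
At B: distances to the source charges are 0.842 m, 0.214 m, 0.938 m; V_B = Σ kqᵢ/rᵢ = -336 V.
ΔV = V_B − V_A = -253 V.
W_field = −qΔV = −(-7.52×10⁻⁹ C)(-253 V) = -1.90×10⁻⁶ J.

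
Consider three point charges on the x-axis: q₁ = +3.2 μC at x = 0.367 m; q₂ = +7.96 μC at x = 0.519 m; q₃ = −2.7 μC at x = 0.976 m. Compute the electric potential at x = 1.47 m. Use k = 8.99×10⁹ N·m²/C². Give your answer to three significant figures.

5.22×10⁴ V

Electric potential is a scalar, so the contributions from each charge add algebraically: V = Σ kqᵢ/rᵢ.
Distances from the field point to each charge: r₁ = 1.10 m, r₂ = 0.951 m, r₃ = 0.494 m.
V = k[(3.20×10⁻⁶)/(1.10) + (7.96×10⁻⁶)/(0.951) + (-2.70×10⁻⁶)/(0.494)] = 5.22×10⁴ V.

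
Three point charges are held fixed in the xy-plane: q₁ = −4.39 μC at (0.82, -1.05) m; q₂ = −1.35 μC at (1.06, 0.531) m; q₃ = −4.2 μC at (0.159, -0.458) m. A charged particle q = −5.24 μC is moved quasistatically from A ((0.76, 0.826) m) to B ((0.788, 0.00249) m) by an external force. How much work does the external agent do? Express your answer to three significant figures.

0.156 J

For quasistatic motion the external work equals the change in potential energy: W_ext = qΔV = q(V_B − V_A).
At A: distances to the source charges are 1.88 m, 0.421 m, 1.42 m; V_A = Σ kqᵢ/rᵢ = -7.65×10⁴ V.
At B: distances to the source charges are 1.05 m, 0.594 m, 0.780 m; V_B = Σ kqᵢ/rᵢ = -1.06×10⁵ V.
ΔV = V_B − V_A = -2.98×10⁴ V.
W_ext = qΔV = (-5.24×10⁻⁶ C)(-2.98×10⁴ V) = 0.156 J.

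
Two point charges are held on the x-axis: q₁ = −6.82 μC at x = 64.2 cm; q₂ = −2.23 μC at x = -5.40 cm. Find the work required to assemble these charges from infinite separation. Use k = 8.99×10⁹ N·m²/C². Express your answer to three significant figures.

0.196 J

The work to assemble the configuration equals its total potential energy, U = Σ kqᵢqⱼ/rᵢⱼ over all pairs.
Pair separations: r₁₂ = 0.696 m.
U = (0.196) = 0.196 J.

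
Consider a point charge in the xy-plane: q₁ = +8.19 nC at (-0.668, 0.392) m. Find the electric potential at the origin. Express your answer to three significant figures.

95.1 V

Electric potential is a scalar, so the contributions from each charge add algebraically: V = Σ kqᵢ/rᵢ.
Distances from the field point to each charge: r₁ = 0.775 m.
V = k[(8.19×10⁻⁹)/(0.775)] = 95.1 V.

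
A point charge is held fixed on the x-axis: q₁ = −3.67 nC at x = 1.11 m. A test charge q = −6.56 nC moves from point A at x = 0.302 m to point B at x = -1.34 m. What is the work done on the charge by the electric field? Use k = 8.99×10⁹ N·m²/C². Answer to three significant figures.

The work done by the electric force is W_field = −ΔU = −q(V_B − V_A) = q(V_A − V_B).
At A: distance to the source charge is 0.808 m; V_A = kq₁/r = -40.8 V.
At B: distance to the source charge is 2.45 m; V_B = kq₁/r = -13.5 V.
ΔV = V_B − V_A = 27.4 V.
W_field = −qΔV = −(-6.56×10⁻⁹ C)(27.4 V) = 1.80×10⁻⁷ J.

1.80×10⁻⁷ J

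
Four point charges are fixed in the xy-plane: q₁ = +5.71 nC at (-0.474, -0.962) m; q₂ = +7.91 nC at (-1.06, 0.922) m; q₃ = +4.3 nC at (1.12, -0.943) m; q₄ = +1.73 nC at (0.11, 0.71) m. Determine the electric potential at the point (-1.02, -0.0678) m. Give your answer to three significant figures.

149 V

Electric potential is a scalar, so the contributions from each charge add algebraically: V = Σ kqᵢ/rᵢ.
Distances from the field point to each charge: r₁ = 1.05 m, r₂ = 0.991 m, r₃ = 2.31 m, r₄ = 1.37 m.
V = k[(5.71×10⁻⁹)/(1.05) + (7.91×10⁻⁹)/(0.991) + (4.30×10⁻⁹)/(2.31) + (1.73×10⁻⁹)/(1.37)] = 149 V.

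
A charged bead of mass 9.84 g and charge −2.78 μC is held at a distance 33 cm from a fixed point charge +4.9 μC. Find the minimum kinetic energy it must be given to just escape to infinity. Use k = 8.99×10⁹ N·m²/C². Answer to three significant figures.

To just escape, total mechanical energy must reach zero at infinity: ½mv²_min + U = 0, so ½mv²_min = −U = |kQq|/r.
|U| = |kQq|/r = (8.99×10⁹ N·m²/C²)(4.90×10⁻⁶)(2.78×10⁻⁶)/(0.330) = 0.371 J.

0.371 J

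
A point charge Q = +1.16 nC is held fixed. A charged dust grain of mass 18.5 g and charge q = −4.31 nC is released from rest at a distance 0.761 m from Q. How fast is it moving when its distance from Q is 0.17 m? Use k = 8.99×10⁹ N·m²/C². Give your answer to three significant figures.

4.71×10⁻³ m/s

Only the electrostatic force acts, so mechanical energy is conserved: ½mv² = U₁ − U₂ = kQq(1/r₁ − 1/r₂).
U₁ − U₂ = (8.99×10⁹ N·m²/C²)(1.16×10⁻⁹ C)(-4.31×10⁻⁹ C)(1/0.761 − 1/0.170) = 2.05×10⁻⁷ J.
v = √(2·2.05×10⁻⁷/0.0185) = 4.71×10⁻³ m/s.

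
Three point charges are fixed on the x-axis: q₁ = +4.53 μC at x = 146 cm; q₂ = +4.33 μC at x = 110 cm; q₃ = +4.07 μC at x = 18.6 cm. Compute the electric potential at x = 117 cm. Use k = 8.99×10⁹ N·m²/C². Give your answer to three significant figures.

7.34×10⁵ V

The total potential is the scalar sum of each charge's contribution, V = Σ kqᵢ/rᵢ.
Distances from the field point to each charge: r₁ = 0.290 m, r₂ = 0.0700 m, r₃ = 0.984 m.
V = k[(4.53×10⁻⁶)/(0.290) + (4.33×10⁻⁶)/(0.0700) + (4.07×10⁻⁶)/(0.984)] = 7.34×10⁵ V.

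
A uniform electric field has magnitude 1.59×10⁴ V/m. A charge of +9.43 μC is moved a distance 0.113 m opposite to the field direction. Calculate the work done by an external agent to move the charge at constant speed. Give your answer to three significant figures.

The potential change for a displacement 0.113 m opposite to the field direction is ΔV = +Ed = 1800 V.
W_ext = qΔV = 0.0169 J.

0.0169 J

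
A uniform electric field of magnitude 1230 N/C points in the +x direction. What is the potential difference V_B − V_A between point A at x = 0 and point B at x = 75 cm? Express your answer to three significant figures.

-922 V

In a uniform field, potential decreases in the direction of E: V_B − V_A = −E·Δx.
V_B − V_A = −(1230 V/m)(0.750 m) = -922 V.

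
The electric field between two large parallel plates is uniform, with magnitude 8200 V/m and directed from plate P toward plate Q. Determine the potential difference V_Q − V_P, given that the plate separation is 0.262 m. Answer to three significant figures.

In a uniform field, potential decreases in the direction of E: ΔV = −E·d for a displacement d parallel to E.
Going from P to Q is a displacement of 0.262 m along the field, so V_Q − V_P = −Ed = -2150 V.

-2150 V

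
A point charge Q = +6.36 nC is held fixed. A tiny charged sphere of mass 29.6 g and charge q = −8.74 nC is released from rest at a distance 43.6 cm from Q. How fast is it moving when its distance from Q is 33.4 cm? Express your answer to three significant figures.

Only the electrostatic force acts, so mechanical energy is conserved: ½mv² = U₁ − U₂ = kQq(1/r₁ − 1/r₂).
U₁ − U₂ = (8.99×10⁹ N·m²/C²)(6.36×10⁻⁹ C)(-8.74×10⁻⁹ C)(1/0.436 − 1/0.334) = 3.50×10⁻⁷ J.
v = √(2·3.50×10⁻⁷/0.0296) = 4.86×10⁻³ m/s.

4.86×10⁻³ m/s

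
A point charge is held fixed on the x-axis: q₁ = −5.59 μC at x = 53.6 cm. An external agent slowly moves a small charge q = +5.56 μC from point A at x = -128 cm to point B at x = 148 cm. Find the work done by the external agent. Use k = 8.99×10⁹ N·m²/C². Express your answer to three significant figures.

-0.142 J

For quasistatic motion the external work equals the change in potential energy: W_ext = qΔV = q(V_B − V_A).
At A: distance to the source charge is 1.82 m; V_A = kq₁/r = -2.77×10⁴ V.
At B: distance to the source charge is 0.944 m; V_B = kq₁/r = -5.32×10⁴ V.
ΔV = V_B − V_A = -2.56×10⁴ V.
W_ext = qΔV = (5.56×10⁻⁶ C)(-2.56×10⁴ V) = -0.142 J.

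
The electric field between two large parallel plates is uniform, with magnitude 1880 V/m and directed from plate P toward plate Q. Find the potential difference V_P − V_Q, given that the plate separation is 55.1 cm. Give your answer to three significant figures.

In a uniform field, potential decreases in the direction of E: ΔV = −E·d for a displacement d parallel to E.
Going from Q to P is a displacement of 55.1 cm opposite to the field, so V_P − V_Q = +Ed = 1040 V.

1040 V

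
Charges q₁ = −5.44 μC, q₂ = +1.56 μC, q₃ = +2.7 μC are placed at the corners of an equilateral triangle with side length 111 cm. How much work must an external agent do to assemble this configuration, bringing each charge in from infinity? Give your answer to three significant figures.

-0.154 J

The assembly work is the sum of pairwise potential energies, U = Σ_{i<j} kqᵢqⱼ/rᵢⱼ.
All three pair separations equal the side length, 1.11 m.
U = (-0.0687) + (-0.119) + (0.0341) = -0.154 J.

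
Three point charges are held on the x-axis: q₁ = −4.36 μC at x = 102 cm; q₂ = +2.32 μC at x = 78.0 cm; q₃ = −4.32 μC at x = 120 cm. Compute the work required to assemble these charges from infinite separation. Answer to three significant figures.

The assembly work is the sum of pairwise potential energies, U = Σ_{i<j} kqᵢqⱼ/rᵢⱼ.
Pair separations: r₁₂ = 0.240 m, r₁₃ = 0.180 m, r₂₃ = 0.420 m.
U = (-0.379) + (0.941) + (-0.215) = 0.347 J.

0.347 J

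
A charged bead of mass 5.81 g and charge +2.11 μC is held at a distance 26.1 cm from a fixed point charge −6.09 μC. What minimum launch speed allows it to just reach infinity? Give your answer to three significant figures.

To just escape, total mechanical energy must reach zero at infinity: ½mv²_min + U = 0, so ½mv²_min = −U = |kQq|/r.
|U| = |kQq|/r = (8.99×10⁹ N·m²/C²)(6.09×10⁻⁶)(2.11×10⁻⁶)/(0.261) = 0.443 J.
v_min = √(2|U|/m) = √(2·0.443/5.81×10⁻³) = 12.3 m/s.

12.3 m/s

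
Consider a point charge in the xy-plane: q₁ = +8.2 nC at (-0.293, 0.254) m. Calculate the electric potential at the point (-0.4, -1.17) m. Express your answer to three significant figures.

51.6 V

The total potential is the scalar sum of each charge's contribution, V = Σ kqᵢ/rᵢ.
Distances from the field point to each charge: r₁ = 1.43 m.
V = k[(8.20×10⁻⁹)/(1.43)] = 51.6 V.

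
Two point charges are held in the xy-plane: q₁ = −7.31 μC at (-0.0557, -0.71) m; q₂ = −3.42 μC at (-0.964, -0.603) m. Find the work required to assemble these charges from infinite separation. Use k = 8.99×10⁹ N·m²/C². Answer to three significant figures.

The work to assemble the configuration equals its total potential energy, U = Σ kqᵢqⱼ/rᵢⱼ over all pairs.
Pair separations: r₁₂ = 0.915 m.
U = (0.246) = 0.246 J.

0.246 J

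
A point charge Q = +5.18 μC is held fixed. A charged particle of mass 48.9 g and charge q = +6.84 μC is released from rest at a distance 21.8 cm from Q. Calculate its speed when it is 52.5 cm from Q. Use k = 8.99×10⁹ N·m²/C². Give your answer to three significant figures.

5.91 m/s

Only the electrostatic force acts, so mechanical energy is conserved: ½mv² = U₁ − U₂ = kQq(1/r₁ − 1/r₂).
U₁ − U₂ = (8.99×10⁹ N·m²/C²)(5.18×10⁻⁶ C)(6.84×10⁻⁶ C)(1/0.218 − 1/0.525) = 0.854 J.
v = √(2·0.854/0.0489) = 5.91 m/s.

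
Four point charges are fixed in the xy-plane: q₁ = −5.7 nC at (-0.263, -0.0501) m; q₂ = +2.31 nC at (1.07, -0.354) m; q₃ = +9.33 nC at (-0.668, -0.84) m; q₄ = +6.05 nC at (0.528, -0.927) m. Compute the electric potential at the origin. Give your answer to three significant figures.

-43.8 V

Electric potential is a scalar, so the contributions from each charge add algebraically: V = Σ kqᵢ/rᵢ.
Distances from the field point to each charge: r₁ = 0.268 m, r₂ = 1.13 m, r₃ = 1.07 m, r₄ = 1.07 m.
V = k[(-5.70×10⁻⁹)/(0.268) + (2.31×10⁻⁹)/(1.13) + (9.33×10⁻⁹)/(1.07) + (6.05×10⁻⁹)/(1.07)] = -43.8 V.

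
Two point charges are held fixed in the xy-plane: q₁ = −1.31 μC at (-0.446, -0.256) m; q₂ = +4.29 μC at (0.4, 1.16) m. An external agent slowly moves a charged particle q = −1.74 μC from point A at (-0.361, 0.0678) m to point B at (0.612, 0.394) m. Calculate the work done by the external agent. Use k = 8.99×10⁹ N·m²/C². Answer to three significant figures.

For quasistatic motion the external work equals the change in potential energy: W_ext = qΔV = q(V_B − V_A).
At A: distances to the source charges are 0.335 m, 1.33 m; V_A = Σ kqᵢ/rᵢ = -6210 V.
At B: distances to the source charges are 1.24 m, 0.795 m; V_B = Σ kqᵢ/rᵢ = 3.90×10⁴ V.
ΔV = V_B − V_A = 4.52×10⁴ V.
W_ext = qΔV = (-1.74×10⁻⁶ C)(4.52×10⁴ V) = -0.0787 J.

-0.0787 J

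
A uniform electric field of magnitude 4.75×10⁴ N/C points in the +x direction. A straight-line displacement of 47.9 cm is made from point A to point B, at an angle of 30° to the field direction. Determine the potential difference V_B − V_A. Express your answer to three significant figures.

Only the component of displacement along E changes the potential: ΔV = −E·d·cosθ.
ΔV = −(4.75×10⁴ V/m)(0.479 m)cos30° = -1.97×10⁴ V.

-1.97×10⁴ V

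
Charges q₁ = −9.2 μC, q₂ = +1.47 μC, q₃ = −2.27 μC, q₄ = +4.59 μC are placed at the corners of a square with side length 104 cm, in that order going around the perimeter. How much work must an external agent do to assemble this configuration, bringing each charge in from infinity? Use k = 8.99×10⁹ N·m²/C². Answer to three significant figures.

The assembly work is the sum of pairwise potential energies, U = Σ_{i<j} kqᵢqⱼ/rᵢⱼ.
The four side pairs have separation 1.04 m and the two diagonal pairs 1.47 m.
Summing all 6 pair terms gives U = -0.432 J.

-0.432 J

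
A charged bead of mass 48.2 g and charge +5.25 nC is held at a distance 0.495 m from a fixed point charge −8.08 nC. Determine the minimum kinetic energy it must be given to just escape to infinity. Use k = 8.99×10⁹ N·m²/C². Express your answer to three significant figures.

To just escape, total mechanical energy must reach zero at infinity: ½mv²_min + U = 0, so ½mv²_min = −U = |kQq|/r.
|U| = |kQq|/r = (8.99×10⁹ N·m²/C²)(8.08×10⁻⁹)(5.25×10⁻⁹)/(0.495) = 7.70×10⁻⁷ J.

7.70×10⁻⁷ J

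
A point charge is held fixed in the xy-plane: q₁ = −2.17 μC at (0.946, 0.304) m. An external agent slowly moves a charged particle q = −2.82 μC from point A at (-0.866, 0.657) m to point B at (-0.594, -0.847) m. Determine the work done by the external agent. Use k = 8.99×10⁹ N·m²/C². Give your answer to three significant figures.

For quasistatic motion the external work equals the change in potential energy: W_ext = qΔV = q(V_B − V_A).
At A: distance to the source charge is 1.85 m; V_A = kq₁/r = -1.06×10⁴ V.
At B: distance to the source charge is 1.92 m; V_B = kq₁/r = -1.01×10⁴ V.
ΔV = V_B − V_A = 421 V.
W_ext = qΔV = (-2.82×10⁻⁶ C)(421 V) = -1.19×10⁻³ J.

-1.19×10⁻³ J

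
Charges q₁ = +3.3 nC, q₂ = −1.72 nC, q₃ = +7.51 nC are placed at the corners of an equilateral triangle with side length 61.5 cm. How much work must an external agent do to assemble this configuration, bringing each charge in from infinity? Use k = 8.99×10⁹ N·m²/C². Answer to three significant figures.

The assembly work is the sum of pairwise potential energies, U = Σ_{i<j} kqᵢqⱼ/rᵢⱼ.
All three pair separations equal the side length, 0.615 m.
U = (-8.30×10⁻⁸) + (3.62×10⁻⁷) + (-1.89×10⁻⁷) = 9.05×10⁻⁸ J.

9.05×10⁻⁸ J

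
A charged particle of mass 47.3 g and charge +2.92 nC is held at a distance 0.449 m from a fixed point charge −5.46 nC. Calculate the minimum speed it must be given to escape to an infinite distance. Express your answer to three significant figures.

3.67×10⁻³ m/s

To just escape, total mechanical energy must reach zero at infinity: ½mv²_min + U = 0, so ½mv²_min = −U = |kQq|/r.
|U| = |kQq|/r = (8.99×10⁹ N·m²/C²)(5.46×10⁻⁹)(2.92×10⁻⁹)/(0.449) = 3.19×10⁻⁷ J.
v_min = √(2|U|/m) = √(2·3.19×10⁻⁷/0.0473) = 3.67×10⁻³ m/s.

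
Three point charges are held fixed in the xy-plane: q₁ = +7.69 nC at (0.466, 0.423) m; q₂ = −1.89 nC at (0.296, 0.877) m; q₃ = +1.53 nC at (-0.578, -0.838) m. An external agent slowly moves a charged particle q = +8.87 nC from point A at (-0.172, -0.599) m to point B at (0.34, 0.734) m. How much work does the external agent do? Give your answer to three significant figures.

2.17×10⁻⁷ J

For quasistatic motion the external work equals the change in potential energy: W_ext = qΔV = q(V_B − V_A).
At A: distances to the source charges are 1.20 m, 1.55 m, 0.471 m; V_A = Σ kqᵢ/rᵢ = 75.6 V.
At B: distances to the source charges are 0.336 m, 0.150 m, 1.82 m; V_B = Σ kqᵢ/rᵢ = 100 V.
ΔV = V_B − V_A = 24.4 V.
W_ext = qΔV = (8.87×10⁻⁹ C)(24.4 V) = 2.17×10⁻⁷ J.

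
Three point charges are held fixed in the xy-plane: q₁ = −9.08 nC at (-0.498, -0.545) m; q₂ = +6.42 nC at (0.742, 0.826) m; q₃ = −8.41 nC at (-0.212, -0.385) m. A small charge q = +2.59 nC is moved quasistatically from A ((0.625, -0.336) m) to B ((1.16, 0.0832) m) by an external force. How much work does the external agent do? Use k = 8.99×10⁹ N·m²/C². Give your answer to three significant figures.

2.12×10⁻⁷ J

For quasistatic motion the external work equals the change in potential energy: W_ext = qΔV = q(V_B − V_A).
At A: distances to the source charges are 1.14 m, 1.17 m, 0.838 m; V_A = Σ kqᵢ/rᵢ = -112 V.
At B: distances to the source charges are 1.77 m, 0.852 m, 1.45 m; V_B = Σ kqᵢ/rᵢ = -30.5 V.
ΔV = V_B − V_A = 81.7 V.
W_ext = qΔV = (2.59×10⁻⁹ C)(81.7 V) = 2.12×10⁻⁷ J.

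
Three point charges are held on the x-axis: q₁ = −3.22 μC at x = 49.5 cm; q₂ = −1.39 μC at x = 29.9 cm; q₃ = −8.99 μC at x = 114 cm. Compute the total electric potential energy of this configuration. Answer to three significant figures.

0.742 J

The work to assemble the configuration equals its total potential energy, U = Σ kqᵢqⱼ/rᵢⱼ over all pairs.
Pair separations: r₁₂ = 0.196 m, r₁₃ = 0.645 m, r₂₃ = 0.841 m.
U = (0.205) + (0.403) + (0.134) = 0.742 J.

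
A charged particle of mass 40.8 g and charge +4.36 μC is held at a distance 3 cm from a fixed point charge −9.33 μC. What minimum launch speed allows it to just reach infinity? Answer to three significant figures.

24.4 m/s

To just escape, total mechanical energy must reach zero at infinity: ½mv²_min + U = 0, so ½mv²_min = −U = |kQq|/r.
|U| = |kQq|/r = (8.99×10⁹ N·m²/C²)(9.33×10⁻⁶)(4.36×10⁻⁶)/(0.0300) = 12.2 J.
v_min = √(2|U|/m) = √(2·12.2/0.0408) = 24.4 m/s.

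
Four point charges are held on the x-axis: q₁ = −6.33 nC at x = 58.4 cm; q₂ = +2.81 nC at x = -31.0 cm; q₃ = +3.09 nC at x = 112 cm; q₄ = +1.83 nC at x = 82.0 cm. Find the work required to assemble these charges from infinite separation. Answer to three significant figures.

-6.83×10⁻⁷ J

The assembly work is the sum of pairwise potential energies, U = Σ_{i<j} kqᵢqⱼ/rᵢⱼ.
Pair separations: r₁₂ = 0.894 m, r₁₃ = 0.536 m, r₁₄ = 0.236 m, r₂₃ = 1.43 m, r₂₄ = 1.13 m, r₃₄ = 0.300 m.
Summing all 6 pair terms gives U = -6.83×10⁻⁷ J.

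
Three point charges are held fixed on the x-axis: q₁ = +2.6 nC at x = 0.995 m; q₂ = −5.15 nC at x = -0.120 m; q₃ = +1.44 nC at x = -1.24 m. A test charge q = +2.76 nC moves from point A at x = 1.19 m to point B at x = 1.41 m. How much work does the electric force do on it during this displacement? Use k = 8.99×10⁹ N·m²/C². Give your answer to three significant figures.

1.63×10⁻⁷ J

The work done by the electric force is W_field = −ΔU = −q(V_B − V_A) = q(V_A − V_B).
At A: distances to the source charges are 0.195 m, 1.31 m, 2.43 m; V_A = Σ kqᵢ/rᵢ = 89.9 V.
At B: distances to the source charges are 0.415 m, 1.53 m, 2.65 m; V_B = Σ kqᵢ/rᵢ = 30.9 V.
ΔV = V_B − V_A = -58.9 V.
W_field = −qΔV = −(2.76×10⁻⁹ C)(-58.9 V) = 1.63×10⁻⁷ J.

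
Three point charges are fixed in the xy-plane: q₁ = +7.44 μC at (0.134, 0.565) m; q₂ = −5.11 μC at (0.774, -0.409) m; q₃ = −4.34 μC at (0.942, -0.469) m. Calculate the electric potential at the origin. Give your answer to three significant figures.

2.56×10⁴ V

The total potential is the scalar sum of each charge's contribution, V = Σ kqᵢ/rᵢ.
Distances from the field point to each charge: r₁ = 0.581 m, r₂ = 0.875 m, r₃ = 1.05 m.
V = k[(7.44×10⁻⁶)/(0.581) + (-5.11×10⁻⁶)/(0.875) + (-4.34×10⁻⁶)/(1.05)] = 2.56×10⁴ V.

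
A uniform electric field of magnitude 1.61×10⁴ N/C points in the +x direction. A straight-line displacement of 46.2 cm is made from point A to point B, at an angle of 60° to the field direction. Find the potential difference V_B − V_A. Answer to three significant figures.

-3720 V

Only the component of displacement along E changes the potential: ΔV = −E·d·cosθ.
ΔV = −(1.61×10⁴ V/m)(0.462 m)cos60° = -3720 V.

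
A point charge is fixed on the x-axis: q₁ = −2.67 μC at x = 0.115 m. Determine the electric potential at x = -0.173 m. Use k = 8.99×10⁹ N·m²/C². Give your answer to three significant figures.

The total potential is the scalar sum of each charge's contribution, V = Σ kqᵢ/rᵢ.
V = k[(-2.67×10⁻⁶)/(0.288)] = -8.33×10⁴ V.

-8.33×10⁴ V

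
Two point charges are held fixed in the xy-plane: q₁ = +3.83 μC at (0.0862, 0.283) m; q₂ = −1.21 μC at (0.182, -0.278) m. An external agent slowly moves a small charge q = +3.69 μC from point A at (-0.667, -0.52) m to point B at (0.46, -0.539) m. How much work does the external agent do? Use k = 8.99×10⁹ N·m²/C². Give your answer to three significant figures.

For quasistatic motion the external work equals the change in potential energy: W_ext = qΔV = q(V_B − V_A).
At A: distances to the source charges are 1.10 m, 0.883 m; V_A = Σ kqᵢ/rᵢ = 1.90×10⁴ V.
At B: distances to the source charges are 0.903 m, 0.381 m; V_B = Σ kqᵢ/rᵢ = 9600 V.
ΔV = V_B − V_A = -9350 V.
W_ext = qΔV = (3.69×10⁻⁶ C)(-9350 V) = -0.0345 J.

-0.0345 J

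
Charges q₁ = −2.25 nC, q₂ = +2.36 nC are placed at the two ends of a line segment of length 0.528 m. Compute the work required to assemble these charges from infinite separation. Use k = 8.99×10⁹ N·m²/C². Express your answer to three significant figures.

The work to assemble the configuration equals its total potential energy, U = Σ kqᵢqⱼ/rᵢⱼ over all pairs.
The separation is r = 0.528 m.
U = (-9.04×10⁻⁸) = -9.04×10⁻⁸ J.

-9.04×10⁻⁸ J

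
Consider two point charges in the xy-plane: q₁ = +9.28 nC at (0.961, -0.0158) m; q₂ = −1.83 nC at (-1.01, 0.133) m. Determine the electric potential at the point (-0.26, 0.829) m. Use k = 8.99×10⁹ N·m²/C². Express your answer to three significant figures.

The total potential is the scalar sum of each charge's contribution, V = Σ kqᵢ/rᵢ.
Distances from the field point to each charge: r₁ = 1.48 m, r₂ = 1.02 m.
V = k[(9.28×10⁻⁹)/(1.48) + (-1.83×10⁻⁹)/(1.02)] = 40.1 V.

40.1 V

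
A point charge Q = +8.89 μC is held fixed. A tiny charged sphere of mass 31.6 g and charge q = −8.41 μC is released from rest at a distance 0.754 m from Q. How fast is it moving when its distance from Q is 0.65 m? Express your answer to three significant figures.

3.00 m/s

Only the electrostatic force acts, so mechanical energy is conserved: ½mv² = U₁ − U₂ = kQq(1/r₁ − 1/r₂).
U₁ − U₂ = (8.99×10⁹ N·m²/C²)(8.89×10⁻⁶ C)(-8.41×10⁻⁶ C)(1/0.754 − 1/0.650) = 0.143 J.
v = √(2·0.143/0.0316) = 3.00 m/s.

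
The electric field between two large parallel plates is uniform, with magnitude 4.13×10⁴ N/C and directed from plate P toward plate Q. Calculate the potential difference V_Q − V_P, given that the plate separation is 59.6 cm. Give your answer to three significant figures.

In a uniform field, potential decreases in the direction of E: ΔV = −E·d for a displacement d parallel to E.
Going from P to Q is a displacement of 59.6 cm along the field, so V_Q − V_P = −Ed = -2.46×10⁴ V.

-2.46×10⁴ V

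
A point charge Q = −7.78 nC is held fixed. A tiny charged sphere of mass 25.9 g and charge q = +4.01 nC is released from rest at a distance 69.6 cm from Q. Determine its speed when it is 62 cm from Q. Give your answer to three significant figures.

1.95×10⁻³ m/s

Only the electrostatic force acts, so mechanical energy is conserved: ½mv² = U₁ − U₂ = kQq(1/r₁ − 1/r₂).
U₁ − U₂ = (8.99×10⁹ N·m²/C²)(-7.78×10⁻⁹ C)(4.01×10⁻⁹ C)(1/0.696 − 1/0.620) = 4.94×10⁻⁸ J.
v = √(2·4.94×10⁻⁸/0.0259) = 1.95×10⁻³ m/s.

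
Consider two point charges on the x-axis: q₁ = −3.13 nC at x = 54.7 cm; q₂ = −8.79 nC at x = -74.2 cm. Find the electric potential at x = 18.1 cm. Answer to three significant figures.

The total potential is the scalar sum of each charge's contribution, V = Σ kqᵢ/rᵢ.
Distances from the field point to each charge: r₁ = 0.366 m, r₂ = 0.923 m.
V = k[(-3.13×10⁻⁹)/(0.366) + (-8.79×10⁻⁹)/(0.923)] = -162 V.

-162 V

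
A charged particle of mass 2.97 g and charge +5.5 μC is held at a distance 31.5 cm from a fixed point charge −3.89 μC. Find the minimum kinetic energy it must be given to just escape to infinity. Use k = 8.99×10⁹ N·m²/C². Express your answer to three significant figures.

0.611 J

To just escape, total mechanical energy must reach zero at infinity: ½mv²_min + U = 0, so ½mv²_min = −U = |kQq|/r.
|U| = |kQq|/r = (8.99×10⁹ N·m²/C²)(3.89×10⁻⁶)(5.50×10⁻⁶)/(0.315) = 0.611 J.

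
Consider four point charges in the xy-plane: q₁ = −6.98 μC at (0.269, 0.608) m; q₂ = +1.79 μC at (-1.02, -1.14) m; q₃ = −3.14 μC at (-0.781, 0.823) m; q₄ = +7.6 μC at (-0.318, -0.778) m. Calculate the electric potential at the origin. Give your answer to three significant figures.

Electric potential is a scalar, so the contributions from each charge add algebraically: V = Σ kqᵢ/rᵢ.
Distances from the field point to each charge: r₁ = 0.665 m, r₂ = 1.53 m, r₃ = 1.13 m, r₄ = 0.840 m.
V = k[(-6.98×10⁻⁶)/(0.665) + (1.79×10⁻⁶)/(1.53) + (-3.14×10⁻⁶)/(1.13) + (7.60×10⁻⁶)/(0.840)] = -2.75×10⁴ V.

-2.75×10⁴ V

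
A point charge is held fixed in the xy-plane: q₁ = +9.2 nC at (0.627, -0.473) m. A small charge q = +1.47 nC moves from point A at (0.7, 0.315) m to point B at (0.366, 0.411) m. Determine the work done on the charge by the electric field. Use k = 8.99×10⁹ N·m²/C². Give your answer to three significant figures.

2.17×10⁻⁸ J

The work done by the electric force is W_field = −ΔU = −q(V_B − V_A) = q(V_A − V_B).
At A: distance to the source charge is 0.791 m; V_A = kq₁/r = 105 V.
At B: distance to the source charge is 0.922 m; V_B = kq₁/r = 89.7 V.
ΔV = V_B − V_A = -14.8 V.
W_field = −qΔV = −(1.47×10⁻⁹ C)(-14.8 V) = 2.17×10⁻⁸ J.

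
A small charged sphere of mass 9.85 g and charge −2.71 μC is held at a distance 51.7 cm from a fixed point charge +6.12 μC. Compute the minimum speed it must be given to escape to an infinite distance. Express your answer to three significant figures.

7.65 m/s

To just escape, total mechanical energy must reach zero at infinity: ½mv²_min + U = 0, so ½mv²_min = −U = |kQq|/r.
|U| = |kQq|/r = (8.99×10⁹ N·m²/C²)(6.12×10⁻⁶)(2.71×10⁻⁶)/(0.517) = 0.288 J.
v_min = √(2|U|/m) = √(2·0.288/9.85×10⁻³) = 7.65 m/s.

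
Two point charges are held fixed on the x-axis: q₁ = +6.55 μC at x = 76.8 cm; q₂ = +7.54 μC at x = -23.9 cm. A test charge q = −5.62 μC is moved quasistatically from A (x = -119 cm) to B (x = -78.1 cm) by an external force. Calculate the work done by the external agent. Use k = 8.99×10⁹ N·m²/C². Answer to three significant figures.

For quasistatic motion the external work equals the change in potential energy: W_ext = qΔV = q(V_B − V_A).
At A: distances to the source charges are 1.96 m, 0.951 m; V_A = Σ kqᵢ/rᵢ = 1.01×10⁵ V.
At B: distances to the source charges are 1.55 m, 0.542 m; V_B = Σ kqᵢ/rᵢ = 1.63×10⁵ V.
ΔV = V_B − V_A = 6.17×10⁴ V.
W_ext = qΔV = (-5.62×10⁻⁶ C)(6.17×10⁴ V) = -0.347 J.

-0.347 J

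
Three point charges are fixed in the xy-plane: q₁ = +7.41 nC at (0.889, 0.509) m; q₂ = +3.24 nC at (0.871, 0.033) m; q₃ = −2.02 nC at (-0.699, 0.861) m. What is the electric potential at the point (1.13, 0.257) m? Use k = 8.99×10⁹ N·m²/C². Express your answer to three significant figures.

The total potential is the scalar sum of each charge's contribution, V = Σ kqᵢ/rᵢ.
Distances from the field point to each charge: r₁ = 0.349 m, r₂ = 0.342 m, r₃ = 1.93 m.
V = k[(7.41×10⁻⁹)/(0.349) + (3.24×10⁻⁹)/(0.342) + (-2.02×10⁻⁹)/(1.93)] = 267 V.

267 V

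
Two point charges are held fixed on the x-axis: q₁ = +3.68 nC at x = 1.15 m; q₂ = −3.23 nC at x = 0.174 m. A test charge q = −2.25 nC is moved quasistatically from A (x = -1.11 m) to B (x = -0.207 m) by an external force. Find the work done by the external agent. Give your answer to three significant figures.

For quasistatic motion the external work equals the change in potential energy: W_ext = qΔV = q(V_B − V_A).
At A: distances to the source charges are 2.26 m, 1.28 m; V_A = Σ kqᵢ/rᵢ = -7.98 V.
At B: distances to the source charges are 1.36 m, 0.381 m; V_B = Σ kqᵢ/rᵢ = -51.8 V.
ΔV = V_B − V_A = -43.9 V.
W_ext = qΔV = (-2.25×10⁻⁹ C)(-43.9 V) = 9.87×10⁻⁸ J.

9.87×10⁻⁸ J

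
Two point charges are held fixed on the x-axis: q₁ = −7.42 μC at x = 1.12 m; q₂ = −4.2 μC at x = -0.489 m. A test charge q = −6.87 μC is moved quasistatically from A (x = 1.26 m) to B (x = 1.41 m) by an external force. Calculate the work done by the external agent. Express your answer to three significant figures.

For quasistatic motion the external work equals the change in potential energy: W_ext = qΔV = q(V_B − V_A).
At A: distances to the source charges are 0.140 m, 1.75 m; V_A = Σ kqᵢ/rᵢ = -4.98×10⁵ V.
At B: distances to the source charges are 0.290 m, 1.90 m; V_B = Σ kqᵢ/rᵢ = -2.50×10⁵ V.
ΔV = V_B − V_A = 2.48×10⁵ V.
W_ext = qΔV = (-6.87×10⁻⁶ C)(2.48×10⁵ V) = -1.70 J.

-1.70 J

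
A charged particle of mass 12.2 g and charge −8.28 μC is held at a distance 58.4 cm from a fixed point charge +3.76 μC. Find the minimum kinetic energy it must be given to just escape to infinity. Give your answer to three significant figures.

0.479 J

To just escape, total mechanical energy must reach zero at infinity: ½mv²_min + U = 0, so ½mv²_min = −U = |kQq|/r.
|U| = |kQq|/r = (8.99×10⁹ N·m²/C²)(3.76×10⁻⁶)(8.28×10⁻⁶)/(0.584) = 0.479 J.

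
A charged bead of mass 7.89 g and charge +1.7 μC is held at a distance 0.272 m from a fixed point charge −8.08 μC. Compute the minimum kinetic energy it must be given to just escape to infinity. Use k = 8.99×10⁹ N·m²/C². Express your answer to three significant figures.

To just escape, total mechanical energy must reach zero at infinity: ½mv²_min + U = 0, so ½mv²_min = −U = |kQq|/r.
|U| = |kQq|/r = (8.99×10⁹ N·m²/C²)(8.08×10⁻⁶)(1.70×10⁻⁶)/(0.272) = 0.454 J.

0.454 J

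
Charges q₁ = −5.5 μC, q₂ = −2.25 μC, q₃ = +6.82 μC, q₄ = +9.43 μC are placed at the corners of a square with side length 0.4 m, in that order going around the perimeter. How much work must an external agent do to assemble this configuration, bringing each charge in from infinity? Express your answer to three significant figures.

The assembly work is the sum of pairwise potential energies, U = Σ_{i<j} kqᵢqⱼ/rᵢⱼ.
The four side pairs have separation 0.400 m and the two diagonal pairs 0.566 m.
Summing all 6 pair terms gives U = -0.720 J.

-0.720 J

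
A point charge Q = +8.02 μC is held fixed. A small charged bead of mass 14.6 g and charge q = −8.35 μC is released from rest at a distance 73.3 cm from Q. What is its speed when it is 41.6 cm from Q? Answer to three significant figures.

9.26 m/s

Only the electrostatic force acts, so mechanical energy is conserved: ½mv² = U₁ − U₂ = kQq(1/r₁ − 1/r₂).
U₁ − U₂ = (8.99×10⁹ N·m²/C²)(8.02×10⁻⁶ C)(-8.35×10⁻⁶ C)(1/0.733 − 1/0.416) = 0.626 J.
v = √(2·0.626/0.0146) = 9.26 m/s.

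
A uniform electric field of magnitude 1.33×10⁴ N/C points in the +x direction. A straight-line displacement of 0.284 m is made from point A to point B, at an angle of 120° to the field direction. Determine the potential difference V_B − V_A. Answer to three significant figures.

1890 V

Only the component of displacement along E changes the potential: ΔV = −E·d·cosθ.
ΔV = −(1.33×10⁴ V/m)(0.284 m)cos120° = 1890 V.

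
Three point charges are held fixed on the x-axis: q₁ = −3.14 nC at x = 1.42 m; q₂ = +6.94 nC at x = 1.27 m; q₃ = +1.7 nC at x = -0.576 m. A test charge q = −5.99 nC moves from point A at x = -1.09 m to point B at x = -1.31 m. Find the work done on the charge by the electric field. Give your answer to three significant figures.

The work done by the electric force is W_field = −ΔU = −q(V_B − V_A) = q(V_A − V_B).
At A: distances to the source charges are 2.51 m, 2.36 m, 0.514 m; V_A = Σ kqᵢ/rᵢ = 44.9 V.
At B: distances to the source charges are 2.73 m, 2.58 m, 0.734 m; V_B = Σ kqᵢ/rᵢ = 34.7 V.
ΔV = V_B − V_A = -10.3 V.
W_field = −qΔV = −(-5.99×10⁻⁹ C)(-10.3 V) = -6.15×10⁻⁸ J.

-6.15×10⁻⁸ J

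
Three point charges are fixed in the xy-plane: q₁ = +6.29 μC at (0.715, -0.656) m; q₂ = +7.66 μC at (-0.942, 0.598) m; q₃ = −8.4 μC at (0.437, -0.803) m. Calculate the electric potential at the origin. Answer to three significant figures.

Electric potential is a scalar, so the contributions from each charge add algebraically: V = Σ kqᵢ/rᵢ.
Distances from the field point to each charge: r₁ = 0.970 m, r₂ = 1.12 m, r₃ = 0.914 m.
V = k[(6.29×10⁻⁶)/(0.970) + (7.66×10⁻⁶)/(1.12) + (-8.40×10⁻⁶)/(0.914)] = 3.74×10⁴ V.

3.74×10⁴ V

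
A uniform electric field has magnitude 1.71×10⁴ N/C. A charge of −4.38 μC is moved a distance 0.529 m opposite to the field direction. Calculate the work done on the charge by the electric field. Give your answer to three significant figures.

The potential change for a displacement 0.529 m opposite to the field direction is ΔV = +Ed = 9050 V.
W_field = −qΔV = 0.0396 J.

0.0396 J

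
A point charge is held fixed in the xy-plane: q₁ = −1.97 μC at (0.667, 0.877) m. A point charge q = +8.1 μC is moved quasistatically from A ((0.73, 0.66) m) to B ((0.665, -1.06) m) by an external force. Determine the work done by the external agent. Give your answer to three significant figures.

For quasistatic motion the external work equals the change in potential energy: W_ext = qΔV = q(V_B − V_A).
At A: distance to the source charge is 0.226 m; V_A = kq₁/r = -7.84×10⁴ V.
At B: distance to the source charge is 1.94 m; V_B = kq₁/r = -9140 V.
ΔV = V_B − V_A = 6.92×10⁴ V.
W_ext = qΔV = (8.10×10⁻⁶ C)(6.92×10⁴ V) = 0.561 J.

0.561 J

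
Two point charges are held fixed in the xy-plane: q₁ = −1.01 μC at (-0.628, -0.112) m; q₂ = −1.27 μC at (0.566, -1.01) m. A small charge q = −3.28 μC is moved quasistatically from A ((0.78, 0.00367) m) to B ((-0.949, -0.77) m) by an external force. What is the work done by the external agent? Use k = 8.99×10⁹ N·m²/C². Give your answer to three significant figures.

For quasistatic motion the external work equals the change in potential energy: W_ext = qΔV = q(V_B − V_A).
At A: distances to the source charges are 1.41 m, 1.04 m; V_A = Σ kqᵢ/rᵢ = -1.74×10⁴ V.
At B: distances to the source charges are 0.732 m, 1.53 m; V_B = Σ kqᵢ/rᵢ = -1.98×10⁴ V.
ΔV = V_B − V_A = -2400 V.
W_ext = qΔV = (-3.28×10⁻⁶ C)(-2400 V) = 7.87×10⁻³ J.

7.87×10⁻³ J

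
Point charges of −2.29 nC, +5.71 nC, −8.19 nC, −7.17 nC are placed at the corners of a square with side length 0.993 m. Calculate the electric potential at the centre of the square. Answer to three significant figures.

-153 V

The total potential is the scalar sum of each charge's contribution, V = Σ kqᵢ/rᵢ.
The distance from each corner to the centre is a√2/2 = 0.702 m.
V = k[(-2.29×10⁻⁹)/(0.702) + (5.71×10⁻⁹)/(0.702) + (-8.19×10⁻⁹)/(0.702) + (-7.17×10⁻⁹)/(0.702)] = -153 V.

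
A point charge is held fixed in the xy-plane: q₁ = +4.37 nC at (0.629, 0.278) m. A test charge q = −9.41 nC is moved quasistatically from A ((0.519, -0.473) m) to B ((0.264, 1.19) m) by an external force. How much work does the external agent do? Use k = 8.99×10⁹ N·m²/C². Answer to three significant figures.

1.11×10⁻⁷ J

For quasistatic motion the external work equals the change in potential energy: W_ext = qΔV = q(V_B − V_A).
At A: distance to the source charge is 0.759 m; V_A = kq₁/r = 51.8 V.
At B: distance to the source charge is 0.982 m; V_B = kq₁/r = 40.0 V.
ΔV = V_B − V_A = -11.8 V.
W_ext = qΔV = (-9.41×10⁻⁹ C)(-11.8 V) = 1.11×10⁻⁷ J.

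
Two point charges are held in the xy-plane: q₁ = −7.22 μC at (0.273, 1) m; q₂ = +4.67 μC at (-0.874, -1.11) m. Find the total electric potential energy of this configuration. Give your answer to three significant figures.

-0.126 J

The assembly work is the sum of pairwise potential energies, U = Σ_{i<j} kqᵢqⱼ/rᵢⱼ.
Pair separations: r₁₂ = 2.40 m.
U = (-0.126) = -0.126 J.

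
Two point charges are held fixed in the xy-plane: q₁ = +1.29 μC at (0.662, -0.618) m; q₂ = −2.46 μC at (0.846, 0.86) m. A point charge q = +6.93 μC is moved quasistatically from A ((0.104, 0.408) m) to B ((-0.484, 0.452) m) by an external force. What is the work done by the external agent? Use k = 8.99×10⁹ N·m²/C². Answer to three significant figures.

0.0487 J

For quasistatic motion the external work equals the change in potential energy: W_ext = qΔV = q(V_B − V_A).
At A: distances to the source charges are 1.17 m, 0.869 m; V_A = Σ kqᵢ/rᵢ = -1.55×10⁴ V.
At B: distances to the source charges are 1.57 m, 1.39 m; V_B = Σ kqᵢ/rᵢ = -8500 V.
ΔV = V_B − V_A = 7020 V.
W_ext = qΔV = (6.93×10⁻⁶ C)(7020 V) = 0.0487 J.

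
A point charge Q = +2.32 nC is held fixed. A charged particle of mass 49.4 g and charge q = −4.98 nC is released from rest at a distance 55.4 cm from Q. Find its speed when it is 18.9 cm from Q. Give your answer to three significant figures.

3.83×10⁻³ m/s

Only the electrostatic force acts, so mechanical energy is conserved: ½mv² = U₁ − U₂ = kQq(1/r₁ − 1/r₂).
U₁ − U₂ = (8.99×10⁹ N·m²/C²)(2.32×10⁻⁹ C)(-4.98×10⁻⁹ C)(1/0.554 − 1/0.189) = 3.62×10⁻⁷ J.
v = √(2·3.62×10⁻⁷/0.0494) = 3.83×10⁻³ m/s.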